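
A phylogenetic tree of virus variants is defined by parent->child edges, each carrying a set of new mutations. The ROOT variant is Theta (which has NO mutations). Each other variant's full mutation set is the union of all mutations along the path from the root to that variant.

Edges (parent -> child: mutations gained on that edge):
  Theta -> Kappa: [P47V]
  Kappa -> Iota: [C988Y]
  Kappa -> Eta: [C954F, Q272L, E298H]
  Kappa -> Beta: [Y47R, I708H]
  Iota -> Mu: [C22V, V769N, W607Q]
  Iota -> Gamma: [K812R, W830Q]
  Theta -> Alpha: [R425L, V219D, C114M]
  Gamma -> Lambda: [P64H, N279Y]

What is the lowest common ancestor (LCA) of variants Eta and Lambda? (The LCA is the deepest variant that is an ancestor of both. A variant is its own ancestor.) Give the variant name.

Path from root to Eta: Theta -> Kappa -> Eta
  ancestors of Eta: {Theta, Kappa, Eta}
Path from root to Lambda: Theta -> Kappa -> Iota -> Gamma -> Lambda
  ancestors of Lambda: {Theta, Kappa, Iota, Gamma, Lambda}
Common ancestors: {Theta, Kappa}
Walk up from Lambda: Lambda (not in ancestors of Eta), Gamma (not in ancestors of Eta), Iota (not in ancestors of Eta), Kappa (in ancestors of Eta), Theta (in ancestors of Eta)
Deepest common ancestor (LCA) = Kappa

Answer: Kappa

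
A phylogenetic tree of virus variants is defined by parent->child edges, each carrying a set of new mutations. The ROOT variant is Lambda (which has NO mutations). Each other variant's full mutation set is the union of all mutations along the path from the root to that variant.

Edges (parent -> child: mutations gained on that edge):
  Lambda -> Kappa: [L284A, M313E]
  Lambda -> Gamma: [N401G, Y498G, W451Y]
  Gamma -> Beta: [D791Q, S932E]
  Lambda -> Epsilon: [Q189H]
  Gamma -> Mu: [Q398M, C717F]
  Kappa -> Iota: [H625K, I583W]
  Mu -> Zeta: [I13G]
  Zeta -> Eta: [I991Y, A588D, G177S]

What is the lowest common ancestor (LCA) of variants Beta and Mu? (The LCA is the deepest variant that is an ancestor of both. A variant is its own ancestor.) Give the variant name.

Answer: Gamma

Derivation:
Path from root to Beta: Lambda -> Gamma -> Beta
  ancestors of Beta: {Lambda, Gamma, Beta}
Path from root to Mu: Lambda -> Gamma -> Mu
  ancestors of Mu: {Lambda, Gamma, Mu}
Common ancestors: {Lambda, Gamma}
Walk up from Mu: Mu (not in ancestors of Beta), Gamma (in ancestors of Beta), Lambda (in ancestors of Beta)
Deepest common ancestor (LCA) = Gamma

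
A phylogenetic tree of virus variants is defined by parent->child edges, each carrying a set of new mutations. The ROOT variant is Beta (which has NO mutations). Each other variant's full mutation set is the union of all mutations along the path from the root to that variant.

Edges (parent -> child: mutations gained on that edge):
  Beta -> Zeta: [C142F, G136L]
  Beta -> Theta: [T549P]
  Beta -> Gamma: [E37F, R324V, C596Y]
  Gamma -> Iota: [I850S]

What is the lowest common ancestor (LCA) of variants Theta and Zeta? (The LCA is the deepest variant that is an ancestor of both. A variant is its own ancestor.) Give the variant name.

Answer: Beta

Derivation:
Path from root to Theta: Beta -> Theta
  ancestors of Theta: {Beta, Theta}
Path from root to Zeta: Beta -> Zeta
  ancestors of Zeta: {Beta, Zeta}
Common ancestors: {Beta}
Walk up from Zeta: Zeta (not in ancestors of Theta), Beta (in ancestors of Theta)
Deepest common ancestor (LCA) = Beta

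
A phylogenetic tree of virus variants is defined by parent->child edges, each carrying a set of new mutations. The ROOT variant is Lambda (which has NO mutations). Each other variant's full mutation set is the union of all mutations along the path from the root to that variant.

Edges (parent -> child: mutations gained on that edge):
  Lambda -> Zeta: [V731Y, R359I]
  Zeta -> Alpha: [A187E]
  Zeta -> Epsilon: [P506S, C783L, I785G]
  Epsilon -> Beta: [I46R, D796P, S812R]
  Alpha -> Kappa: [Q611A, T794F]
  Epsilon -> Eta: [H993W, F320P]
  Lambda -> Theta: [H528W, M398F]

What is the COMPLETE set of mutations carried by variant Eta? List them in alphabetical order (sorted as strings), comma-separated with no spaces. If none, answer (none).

At Lambda: gained [] -> total []
At Zeta: gained ['V731Y', 'R359I'] -> total ['R359I', 'V731Y']
At Epsilon: gained ['P506S', 'C783L', 'I785G'] -> total ['C783L', 'I785G', 'P506S', 'R359I', 'V731Y']
At Eta: gained ['H993W', 'F320P'] -> total ['C783L', 'F320P', 'H993W', 'I785G', 'P506S', 'R359I', 'V731Y']

Answer: C783L,F320P,H993W,I785G,P506S,R359I,V731Y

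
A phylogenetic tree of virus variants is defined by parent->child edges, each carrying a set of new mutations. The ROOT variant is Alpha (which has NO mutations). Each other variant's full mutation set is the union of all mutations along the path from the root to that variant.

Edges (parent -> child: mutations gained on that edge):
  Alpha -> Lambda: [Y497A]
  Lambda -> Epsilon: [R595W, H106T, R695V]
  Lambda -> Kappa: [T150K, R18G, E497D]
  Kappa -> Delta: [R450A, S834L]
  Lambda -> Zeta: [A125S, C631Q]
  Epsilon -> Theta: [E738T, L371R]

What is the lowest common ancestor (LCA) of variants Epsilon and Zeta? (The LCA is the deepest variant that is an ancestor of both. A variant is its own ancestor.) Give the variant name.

Answer: Lambda

Derivation:
Path from root to Epsilon: Alpha -> Lambda -> Epsilon
  ancestors of Epsilon: {Alpha, Lambda, Epsilon}
Path from root to Zeta: Alpha -> Lambda -> Zeta
  ancestors of Zeta: {Alpha, Lambda, Zeta}
Common ancestors: {Alpha, Lambda}
Walk up from Zeta: Zeta (not in ancestors of Epsilon), Lambda (in ancestors of Epsilon), Alpha (in ancestors of Epsilon)
Deepest common ancestor (LCA) = Lambda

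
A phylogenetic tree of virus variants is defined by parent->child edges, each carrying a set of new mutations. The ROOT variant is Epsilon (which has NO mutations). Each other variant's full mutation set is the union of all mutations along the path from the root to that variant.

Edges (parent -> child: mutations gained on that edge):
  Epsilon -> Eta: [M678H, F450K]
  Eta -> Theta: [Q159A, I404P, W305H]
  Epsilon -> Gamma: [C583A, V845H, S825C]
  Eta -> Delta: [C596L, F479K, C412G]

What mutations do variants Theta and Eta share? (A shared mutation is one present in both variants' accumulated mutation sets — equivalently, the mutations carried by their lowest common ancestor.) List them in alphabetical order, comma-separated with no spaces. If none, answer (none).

Answer: F450K,M678H

Derivation:
Accumulating mutations along path to Theta:
  At Epsilon: gained [] -> total []
  At Eta: gained ['M678H', 'F450K'] -> total ['F450K', 'M678H']
  At Theta: gained ['Q159A', 'I404P', 'W305H'] -> total ['F450K', 'I404P', 'M678H', 'Q159A', 'W305H']
Mutations(Theta) = ['F450K', 'I404P', 'M678H', 'Q159A', 'W305H']
Accumulating mutations along path to Eta:
  At Epsilon: gained [] -> total []
  At Eta: gained ['M678H', 'F450K'] -> total ['F450K', 'M678H']
Mutations(Eta) = ['F450K', 'M678H']
Intersection: ['F450K', 'I404P', 'M678H', 'Q159A', 'W305H'] ∩ ['F450K', 'M678H'] = ['F450K', 'M678H']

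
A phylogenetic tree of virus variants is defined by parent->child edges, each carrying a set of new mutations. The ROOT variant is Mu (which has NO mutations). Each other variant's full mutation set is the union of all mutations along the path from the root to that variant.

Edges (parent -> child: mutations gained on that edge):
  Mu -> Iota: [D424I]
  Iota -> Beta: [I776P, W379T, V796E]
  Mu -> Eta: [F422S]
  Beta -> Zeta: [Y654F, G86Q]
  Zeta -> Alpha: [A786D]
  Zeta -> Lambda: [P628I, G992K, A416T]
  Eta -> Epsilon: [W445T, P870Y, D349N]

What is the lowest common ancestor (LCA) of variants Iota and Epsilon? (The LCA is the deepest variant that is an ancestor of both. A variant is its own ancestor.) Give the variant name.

Path from root to Iota: Mu -> Iota
  ancestors of Iota: {Mu, Iota}
Path from root to Epsilon: Mu -> Eta -> Epsilon
  ancestors of Epsilon: {Mu, Eta, Epsilon}
Common ancestors: {Mu}
Walk up from Epsilon: Epsilon (not in ancestors of Iota), Eta (not in ancestors of Iota), Mu (in ancestors of Iota)
Deepest common ancestor (LCA) = Mu

Answer: Mu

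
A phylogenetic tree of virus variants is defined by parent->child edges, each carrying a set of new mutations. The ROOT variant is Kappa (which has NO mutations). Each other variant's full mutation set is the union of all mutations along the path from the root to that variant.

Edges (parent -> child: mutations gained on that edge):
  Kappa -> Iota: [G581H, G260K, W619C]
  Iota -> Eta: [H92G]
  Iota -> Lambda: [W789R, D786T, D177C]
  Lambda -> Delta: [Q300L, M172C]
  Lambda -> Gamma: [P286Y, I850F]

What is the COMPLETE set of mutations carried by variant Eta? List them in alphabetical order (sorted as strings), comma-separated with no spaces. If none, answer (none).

At Kappa: gained [] -> total []
At Iota: gained ['G581H', 'G260K', 'W619C'] -> total ['G260K', 'G581H', 'W619C']
At Eta: gained ['H92G'] -> total ['G260K', 'G581H', 'H92G', 'W619C']

Answer: G260K,G581H,H92G,W619C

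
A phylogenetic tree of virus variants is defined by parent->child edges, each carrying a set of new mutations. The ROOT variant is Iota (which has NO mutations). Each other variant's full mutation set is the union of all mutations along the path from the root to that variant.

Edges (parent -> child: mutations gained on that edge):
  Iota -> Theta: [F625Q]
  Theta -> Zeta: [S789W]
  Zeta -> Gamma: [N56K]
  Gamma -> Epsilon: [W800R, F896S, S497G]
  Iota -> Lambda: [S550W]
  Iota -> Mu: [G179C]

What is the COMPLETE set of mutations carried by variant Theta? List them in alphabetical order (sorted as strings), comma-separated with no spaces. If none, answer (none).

At Iota: gained [] -> total []
At Theta: gained ['F625Q'] -> total ['F625Q']

Answer: F625Q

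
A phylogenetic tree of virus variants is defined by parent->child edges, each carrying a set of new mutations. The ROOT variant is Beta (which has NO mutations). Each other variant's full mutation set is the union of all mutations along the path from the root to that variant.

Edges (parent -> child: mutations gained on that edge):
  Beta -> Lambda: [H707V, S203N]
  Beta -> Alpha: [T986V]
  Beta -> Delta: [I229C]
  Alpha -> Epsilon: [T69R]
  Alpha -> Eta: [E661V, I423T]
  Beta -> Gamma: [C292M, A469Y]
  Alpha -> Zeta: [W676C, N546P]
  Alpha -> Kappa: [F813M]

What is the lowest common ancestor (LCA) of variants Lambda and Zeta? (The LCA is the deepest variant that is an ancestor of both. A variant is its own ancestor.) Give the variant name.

Answer: Beta

Derivation:
Path from root to Lambda: Beta -> Lambda
  ancestors of Lambda: {Beta, Lambda}
Path from root to Zeta: Beta -> Alpha -> Zeta
  ancestors of Zeta: {Beta, Alpha, Zeta}
Common ancestors: {Beta}
Walk up from Zeta: Zeta (not in ancestors of Lambda), Alpha (not in ancestors of Lambda), Beta (in ancestors of Lambda)
Deepest common ancestor (LCA) = Beta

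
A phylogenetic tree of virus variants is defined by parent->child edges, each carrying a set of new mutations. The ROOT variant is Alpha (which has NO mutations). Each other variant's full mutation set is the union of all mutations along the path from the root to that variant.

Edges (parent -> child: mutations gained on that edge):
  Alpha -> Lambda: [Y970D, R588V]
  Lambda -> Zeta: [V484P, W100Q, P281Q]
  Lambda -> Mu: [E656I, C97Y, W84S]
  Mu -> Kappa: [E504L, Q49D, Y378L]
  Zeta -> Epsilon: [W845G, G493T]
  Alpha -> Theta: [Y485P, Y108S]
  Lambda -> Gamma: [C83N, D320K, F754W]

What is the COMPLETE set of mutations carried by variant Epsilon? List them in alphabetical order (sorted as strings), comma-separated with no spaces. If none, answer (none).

Answer: G493T,P281Q,R588V,V484P,W100Q,W845G,Y970D

Derivation:
At Alpha: gained [] -> total []
At Lambda: gained ['Y970D', 'R588V'] -> total ['R588V', 'Y970D']
At Zeta: gained ['V484P', 'W100Q', 'P281Q'] -> total ['P281Q', 'R588V', 'V484P', 'W100Q', 'Y970D']
At Epsilon: gained ['W845G', 'G493T'] -> total ['G493T', 'P281Q', 'R588V', 'V484P', 'W100Q', 'W845G', 'Y970D']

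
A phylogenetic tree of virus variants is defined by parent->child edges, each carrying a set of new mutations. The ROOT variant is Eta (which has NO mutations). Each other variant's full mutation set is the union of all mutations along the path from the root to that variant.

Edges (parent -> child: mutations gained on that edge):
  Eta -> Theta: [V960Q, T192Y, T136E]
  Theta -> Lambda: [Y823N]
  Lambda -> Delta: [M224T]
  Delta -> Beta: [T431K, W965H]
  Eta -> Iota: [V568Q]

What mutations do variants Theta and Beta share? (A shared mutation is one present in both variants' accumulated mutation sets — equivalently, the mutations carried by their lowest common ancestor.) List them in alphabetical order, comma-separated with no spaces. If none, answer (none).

Accumulating mutations along path to Theta:
  At Eta: gained [] -> total []
  At Theta: gained ['V960Q', 'T192Y', 'T136E'] -> total ['T136E', 'T192Y', 'V960Q']
Mutations(Theta) = ['T136E', 'T192Y', 'V960Q']
Accumulating mutations along path to Beta:
  At Eta: gained [] -> total []
  At Theta: gained ['V960Q', 'T192Y', 'T136E'] -> total ['T136E', 'T192Y', 'V960Q']
  At Lambda: gained ['Y823N'] -> total ['T136E', 'T192Y', 'V960Q', 'Y823N']
  At Delta: gained ['M224T'] -> total ['M224T', 'T136E', 'T192Y', 'V960Q', 'Y823N']
  At Beta: gained ['T431K', 'W965H'] -> total ['M224T', 'T136E', 'T192Y', 'T431K', 'V960Q', 'W965H', 'Y823N']
Mutations(Beta) = ['M224T', 'T136E', 'T192Y', 'T431K', 'V960Q', 'W965H', 'Y823N']
Intersection: ['T136E', 'T192Y', 'V960Q'] ∩ ['M224T', 'T136E', 'T192Y', 'T431K', 'V960Q', 'W965H', 'Y823N'] = ['T136E', 'T192Y', 'V960Q']

Answer: T136E,T192Y,V960Q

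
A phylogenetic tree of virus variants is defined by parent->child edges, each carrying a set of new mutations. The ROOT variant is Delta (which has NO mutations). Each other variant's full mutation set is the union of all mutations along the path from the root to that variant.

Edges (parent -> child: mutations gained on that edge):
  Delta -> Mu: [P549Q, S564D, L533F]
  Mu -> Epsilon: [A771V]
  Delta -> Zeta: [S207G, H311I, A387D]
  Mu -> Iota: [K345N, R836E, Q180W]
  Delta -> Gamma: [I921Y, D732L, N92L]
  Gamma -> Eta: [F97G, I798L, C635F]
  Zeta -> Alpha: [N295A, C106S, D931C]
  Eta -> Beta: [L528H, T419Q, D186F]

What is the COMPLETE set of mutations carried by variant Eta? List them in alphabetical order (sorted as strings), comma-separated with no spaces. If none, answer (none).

At Delta: gained [] -> total []
At Gamma: gained ['I921Y', 'D732L', 'N92L'] -> total ['D732L', 'I921Y', 'N92L']
At Eta: gained ['F97G', 'I798L', 'C635F'] -> total ['C635F', 'D732L', 'F97G', 'I798L', 'I921Y', 'N92L']

Answer: C635F,D732L,F97G,I798L,I921Y,N92L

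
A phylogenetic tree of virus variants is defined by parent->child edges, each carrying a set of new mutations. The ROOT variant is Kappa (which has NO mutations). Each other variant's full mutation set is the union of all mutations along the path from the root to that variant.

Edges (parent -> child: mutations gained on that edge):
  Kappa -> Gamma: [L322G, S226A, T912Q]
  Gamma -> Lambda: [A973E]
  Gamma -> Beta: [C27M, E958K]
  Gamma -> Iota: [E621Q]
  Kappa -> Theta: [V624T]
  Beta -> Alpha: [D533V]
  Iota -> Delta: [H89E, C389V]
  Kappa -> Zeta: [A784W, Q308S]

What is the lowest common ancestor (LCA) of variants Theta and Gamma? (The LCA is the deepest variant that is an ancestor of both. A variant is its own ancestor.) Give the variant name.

Answer: Kappa

Derivation:
Path from root to Theta: Kappa -> Theta
  ancestors of Theta: {Kappa, Theta}
Path from root to Gamma: Kappa -> Gamma
  ancestors of Gamma: {Kappa, Gamma}
Common ancestors: {Kappa}
Walk up from Gamma: Gamma (not in ancestors of Theta), Kappa (in ancestors of Theta)
Deepest common ancestor (LCA) = Kappa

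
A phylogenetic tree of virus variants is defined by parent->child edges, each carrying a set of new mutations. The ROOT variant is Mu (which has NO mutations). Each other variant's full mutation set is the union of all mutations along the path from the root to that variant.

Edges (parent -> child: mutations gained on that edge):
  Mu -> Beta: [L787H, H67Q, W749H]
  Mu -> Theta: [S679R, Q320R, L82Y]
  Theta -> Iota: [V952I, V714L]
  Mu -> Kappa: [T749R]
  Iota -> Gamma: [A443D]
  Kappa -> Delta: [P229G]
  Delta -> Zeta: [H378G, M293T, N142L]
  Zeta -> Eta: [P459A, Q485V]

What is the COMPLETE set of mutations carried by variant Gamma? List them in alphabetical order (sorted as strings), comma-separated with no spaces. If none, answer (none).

Answer: A443D,L82Y,Q320R,S679R,V714L,V952I

Derivation:
At Mu: gained [] -> total []
At Theta: gained ['S679R', 'Q320R', 'L82Y'] -> total ['L82Y', 'Q320R', 'S679R']
At Iota: gained ['V952I', 'V714L'] -> total ['L82Y', 'Q320R', 'S679R', 'V714L', 'V952I']
At Gamma: gained ['A443D'] -> total ['A443D', 'L82Y', 'Q320R', 'S679R', 'V714L', 'V952I']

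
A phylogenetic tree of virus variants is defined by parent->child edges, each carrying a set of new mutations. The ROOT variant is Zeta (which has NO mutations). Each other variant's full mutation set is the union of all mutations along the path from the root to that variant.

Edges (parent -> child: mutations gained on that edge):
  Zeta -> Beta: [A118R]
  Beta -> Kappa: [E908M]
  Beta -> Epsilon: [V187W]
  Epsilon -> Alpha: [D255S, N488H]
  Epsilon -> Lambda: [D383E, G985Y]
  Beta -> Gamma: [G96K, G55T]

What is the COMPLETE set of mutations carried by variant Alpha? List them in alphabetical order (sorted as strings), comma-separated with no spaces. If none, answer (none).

At Zeta: gained [] -> total []
At Beta: gained ['A118R'] -> total ['A118R']
At Epsilon: gained ['V187W'] -> total ['A118R', 'V187W']
At Alpha: gained ['D255S', 'N488H'] -> total ['A118R', 'D255S', 'N488H', 'V187W']

Answer: A118R,D255S,N488H,V187W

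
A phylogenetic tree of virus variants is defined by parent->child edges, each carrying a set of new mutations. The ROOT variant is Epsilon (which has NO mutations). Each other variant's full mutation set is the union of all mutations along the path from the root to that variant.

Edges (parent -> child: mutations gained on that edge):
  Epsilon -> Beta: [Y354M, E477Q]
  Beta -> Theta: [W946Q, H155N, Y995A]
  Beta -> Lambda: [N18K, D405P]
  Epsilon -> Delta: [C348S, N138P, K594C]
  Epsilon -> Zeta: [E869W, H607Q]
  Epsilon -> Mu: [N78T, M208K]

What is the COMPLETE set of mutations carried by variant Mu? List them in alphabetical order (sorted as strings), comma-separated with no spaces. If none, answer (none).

At Epsilon: gained [] -> total []
At Mu: gained ['N78T', 'M208K'] -> total ['M208K', 'N78T']

Answer: M208K,N78T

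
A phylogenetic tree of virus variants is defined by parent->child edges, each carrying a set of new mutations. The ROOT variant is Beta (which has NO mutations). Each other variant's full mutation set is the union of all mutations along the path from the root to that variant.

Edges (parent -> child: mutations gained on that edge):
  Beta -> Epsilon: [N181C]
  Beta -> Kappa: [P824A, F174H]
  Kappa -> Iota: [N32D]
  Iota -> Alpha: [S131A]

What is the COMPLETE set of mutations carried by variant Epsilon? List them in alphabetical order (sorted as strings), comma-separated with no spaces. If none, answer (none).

At Beta: gained [] -> total []
At Epsilon: gained ['N181C'] -> total ['N181C']

Answer: N181C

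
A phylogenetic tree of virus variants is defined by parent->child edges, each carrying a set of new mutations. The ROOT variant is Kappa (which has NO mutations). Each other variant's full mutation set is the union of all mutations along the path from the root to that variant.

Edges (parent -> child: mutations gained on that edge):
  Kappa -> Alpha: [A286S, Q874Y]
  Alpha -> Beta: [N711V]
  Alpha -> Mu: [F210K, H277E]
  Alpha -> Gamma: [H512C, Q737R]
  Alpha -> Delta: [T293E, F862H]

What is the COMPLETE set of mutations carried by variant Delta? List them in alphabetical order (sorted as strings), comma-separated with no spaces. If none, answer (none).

At Kappa: gained [] -> total []
At Alpha: gained ['A286S', 'Q874Y'] -> total ['A286S', 'Q874Y']
At Delta: gained ['T293E', 'F862H'] -> total ['A286S', 'F862H', 'Q874Y', 'T293E']

Answer: A286S,F862H,Q874Y,T293E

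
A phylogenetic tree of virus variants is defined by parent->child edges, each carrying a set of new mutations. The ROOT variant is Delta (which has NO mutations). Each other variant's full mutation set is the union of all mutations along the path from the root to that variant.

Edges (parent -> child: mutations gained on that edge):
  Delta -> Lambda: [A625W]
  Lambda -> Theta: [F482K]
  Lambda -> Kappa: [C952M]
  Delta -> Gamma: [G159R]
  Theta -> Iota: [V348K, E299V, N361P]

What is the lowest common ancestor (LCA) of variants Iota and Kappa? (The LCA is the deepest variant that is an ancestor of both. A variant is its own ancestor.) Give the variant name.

Path from root to Iota: Delta -> Lambda -> Theta -> Iota
  ancestors of Iota: {Delta, Lambda, Theta, Iota}
Path from root to Kappa: Delta -> Lambda -> Kappa
  ancestors of Kappa: {Delta, Lambda, Kappa}
Common ancestors: {Delta, Lambda}
Walk up from Kappa: Kappa (not in ancestors of Iota), Lambda (in ancestors of Iota), Delta (in ancestors of Iota)
Deepest common ancestor (LCA) = Lambda

Answer: Lambda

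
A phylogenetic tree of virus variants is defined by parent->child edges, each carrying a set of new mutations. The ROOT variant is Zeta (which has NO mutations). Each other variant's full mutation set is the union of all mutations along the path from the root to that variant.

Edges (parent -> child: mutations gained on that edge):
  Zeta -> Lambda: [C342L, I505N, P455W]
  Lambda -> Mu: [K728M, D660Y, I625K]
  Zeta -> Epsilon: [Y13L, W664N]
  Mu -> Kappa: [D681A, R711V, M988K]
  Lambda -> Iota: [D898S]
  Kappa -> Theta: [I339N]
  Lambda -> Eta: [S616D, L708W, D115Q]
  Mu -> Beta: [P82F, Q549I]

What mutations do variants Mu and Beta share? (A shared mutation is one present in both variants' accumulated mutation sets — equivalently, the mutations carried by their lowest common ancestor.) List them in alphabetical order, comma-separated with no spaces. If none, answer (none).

Answer: C342L,D660Y,I505N,I625K,K728M,P455W

Derivation:
Accumulating mutations along path to Mu:
  At Zeta: gained [] -> total []
  At Lambda: gained ['C342L', 'I505N', 'P455W'] -> total ['C342L', 'I505N', 'P455W']
  At Mu: gained ['K728M', 'D660Y', 'I625K'] -> total ['C342L', 'D660Y', 'I505N', 'I625K', 'K728M', 'P455W']
Mutations(Mu) = ['C342L', 'D660Y', 'I505N', 'I625K', 'K728M', 'P455W']
Accumulating mutations along path to Beta:
  At Zeta: gained [] -> total []
  At Lambda: gained ['C342L', 'I505N', 'P455W'] -> total ['C342L', 'I505N', 'P455W']
  At Mu: gained ['K728M', 'D660Y', 'I625K'] -> total ['C342L', 'D660Y', 'I505N', 'I625K', 'K728M', 'P455W']
  At Beta: gained ['P82F', 'Q549I'] -> total ['C342L', 'D660Y', 'I505N', 'I625K', 'K728M', 'P455W', 'P82F', 'Q549I']
Mutations(Beta) = ['C342L', 'D660Y', 'I505N', 'I625K', 'K728M', 'P455W', 'P82F', 'Q549I']
Intersection: ['C342L', 'D660Y', 'I505N', 'I625K', 'K728M', 'P455W'] ∩ ['C342L', 'D660Y', 'I505N', 'I625K', 'K728M', 'P455W', 'P82F', 'Q549I'] = ['C342L', 'D660Y', 'I505N', 'I625K', 'K728M', 'P455W']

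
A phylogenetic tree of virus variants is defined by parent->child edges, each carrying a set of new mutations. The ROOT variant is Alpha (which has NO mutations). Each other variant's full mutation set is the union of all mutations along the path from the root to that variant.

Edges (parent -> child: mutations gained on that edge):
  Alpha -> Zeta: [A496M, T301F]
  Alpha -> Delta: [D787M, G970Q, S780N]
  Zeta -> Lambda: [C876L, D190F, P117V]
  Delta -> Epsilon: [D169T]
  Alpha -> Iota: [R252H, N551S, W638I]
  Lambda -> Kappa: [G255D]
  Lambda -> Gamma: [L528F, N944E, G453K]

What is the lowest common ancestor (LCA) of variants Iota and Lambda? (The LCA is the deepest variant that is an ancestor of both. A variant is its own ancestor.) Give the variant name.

Path from root to Iota: Alpha -> Iota
  ancestors of Iota: {Alpha, Iota}
Path from root to Lambda: Alpha -> Zeta -> Lambda
  ancestors of Lambda: {Alpha, Zeta, Lambda}
Common ancestors: {Alpha}
Walk up from Lambda: Lambda (not in ancestors of Iota), Zeta (not in ancestors of Iota), Alpha (in ancestors of Iota)
Deepest common ancestor (LCA) = Alpha

Answer: Alpha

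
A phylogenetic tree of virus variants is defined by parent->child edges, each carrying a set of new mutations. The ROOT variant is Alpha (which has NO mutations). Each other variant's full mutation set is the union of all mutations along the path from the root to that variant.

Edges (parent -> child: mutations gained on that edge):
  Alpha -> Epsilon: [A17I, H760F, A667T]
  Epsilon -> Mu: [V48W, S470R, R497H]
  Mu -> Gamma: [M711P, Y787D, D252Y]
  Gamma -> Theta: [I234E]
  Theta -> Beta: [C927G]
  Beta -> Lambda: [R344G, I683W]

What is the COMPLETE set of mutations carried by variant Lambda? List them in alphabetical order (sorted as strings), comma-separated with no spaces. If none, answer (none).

Answer: A17I,A667T,C927G,D252Y,H760F,I234E,I683W,M711P,R344G,R497H,S470R,V48W,Y787D

Derivation:
At Alpha: gained [] -> total []
At Epsilon: gained ['A17I', 'H760F', 'A667T'] -> total ['A17I', 'A667T', 'H760F']
At Mu: gained ['V48W', 'S470R', 'R497H'] -> total ['A17I', 'A667T', 'H760F', 'R497H', 'S470R', 'V48W']
At Gamma: gained ['M711P', 'Y787D', 'D252Y'] -> total ['A17I', 'A667T', 'D252Y', 'H760F', 'M711P', 'R497H', 'S470R', 'V48W', 'Y787D']
At Theta: gained ['I234E'] -> total ['A17I', 'A667T', 'D252Y', 'H760F', 'I234E', 'M711P', 'R497H', 'S470R', 'V48W', 'Y787D']
At Beta: gained ['C927G'] -> total ['A17I', 'A667T', 'C927G', 'D252Y', 'H760F', 'I234E', 'M711P', 'R497H', 'S470R', 'V48W', 'Y787D']
At Lambda: gained ['R344G', 'I683W'] -> total ['A17I', 'A667T', 'C927G', 'D252Y', 'H760F', 'I234E', 'I683W', 'M711P', 'R344G', 'R497H', 'S470R', 'V48W', 'Y787D']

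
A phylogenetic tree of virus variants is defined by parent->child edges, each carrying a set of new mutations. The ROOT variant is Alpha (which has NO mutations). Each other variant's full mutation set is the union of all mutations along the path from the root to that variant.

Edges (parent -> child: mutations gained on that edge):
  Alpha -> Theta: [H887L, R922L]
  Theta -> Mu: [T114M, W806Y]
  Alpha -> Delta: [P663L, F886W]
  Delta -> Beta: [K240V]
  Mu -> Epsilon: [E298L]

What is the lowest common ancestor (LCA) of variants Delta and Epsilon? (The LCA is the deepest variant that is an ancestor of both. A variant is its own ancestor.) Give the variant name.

Path from root to Delta: Alpha -> Delta
  ancestors of Delta: {Alpha, Delta}
Path from root to Epsilon: Alpha -> Theta -> Mu -> Epsilon
  ancestors of Epsilon: {Alpha, Theta, Mu, Epsilon}
Common ancestors: {Alpha}
Walk up from Epsilon: Epsilon (not in ancestors of Delta), Mu (not in ancestors of Delta), Theta (not in ancestors of Delta), Alpha (in ancestors of Delta)
Deepest common ancestor (LCA) = Alpha

Answer: Alpha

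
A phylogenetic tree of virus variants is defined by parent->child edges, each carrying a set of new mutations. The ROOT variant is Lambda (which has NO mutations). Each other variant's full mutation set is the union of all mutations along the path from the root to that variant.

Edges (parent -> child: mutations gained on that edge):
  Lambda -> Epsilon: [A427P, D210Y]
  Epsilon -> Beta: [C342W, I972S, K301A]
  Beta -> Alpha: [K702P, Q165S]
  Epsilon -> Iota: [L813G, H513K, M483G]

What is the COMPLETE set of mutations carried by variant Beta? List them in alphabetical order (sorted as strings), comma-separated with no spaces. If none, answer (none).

At Lambda: gained [] -> total []
At Epsilon: gained ['A427P', 'D210Y'] -> total ['A427P', 'D210Y']
At Beta: gained ['C342W', 'I972S', 'K301A'] -> total ['A427P', 'C342W', 'D210Y', 'I972S', 'K301A']

Answer: A427P,C342W,D210Y,I972S,K301A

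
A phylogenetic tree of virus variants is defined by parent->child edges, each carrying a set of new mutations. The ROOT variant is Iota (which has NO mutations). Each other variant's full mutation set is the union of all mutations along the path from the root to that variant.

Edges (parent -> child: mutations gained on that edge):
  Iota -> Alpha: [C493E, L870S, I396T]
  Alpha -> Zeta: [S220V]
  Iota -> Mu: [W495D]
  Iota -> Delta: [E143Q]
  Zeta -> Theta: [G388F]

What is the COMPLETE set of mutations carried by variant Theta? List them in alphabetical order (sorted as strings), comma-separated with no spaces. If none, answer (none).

Answer: C493E,G388F,I396T,L870S,S220V

Derivation:
At Iota: gained [] -> total []
At Alpha: gained ['C493E', 'L870S', 'I396T'] -> total ['C493E', 'I396T', 'L870S']
At Zeta: gained ['S220V'] -> total ['C493E', 'I396T', 'L870S', 'S220V']
At Theta: gained ['G388F'] -> total ['C493E', 'G388F', 'I396T', 'L870S', 'S220V']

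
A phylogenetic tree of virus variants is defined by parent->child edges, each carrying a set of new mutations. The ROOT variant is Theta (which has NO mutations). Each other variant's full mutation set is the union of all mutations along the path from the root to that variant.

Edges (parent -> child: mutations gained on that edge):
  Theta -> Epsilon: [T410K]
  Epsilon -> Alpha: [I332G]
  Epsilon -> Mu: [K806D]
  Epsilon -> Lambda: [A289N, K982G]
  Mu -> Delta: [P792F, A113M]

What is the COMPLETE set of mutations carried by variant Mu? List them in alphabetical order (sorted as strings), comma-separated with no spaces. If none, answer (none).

At Theta: gained [] -> total []
At Epsilon: gained ['T410K'] -> total ['T410K']
At Mu: gained ['K806D'] -> total ['K806D', 'T410K']

Answer: K806D,T410K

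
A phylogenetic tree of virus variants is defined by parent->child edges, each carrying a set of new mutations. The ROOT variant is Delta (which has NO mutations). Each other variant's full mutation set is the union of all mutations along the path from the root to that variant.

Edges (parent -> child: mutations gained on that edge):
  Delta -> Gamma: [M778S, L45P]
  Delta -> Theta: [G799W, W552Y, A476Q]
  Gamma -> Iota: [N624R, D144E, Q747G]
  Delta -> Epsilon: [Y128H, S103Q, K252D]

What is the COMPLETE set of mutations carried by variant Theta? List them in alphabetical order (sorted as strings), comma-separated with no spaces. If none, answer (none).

Answer: A476Q,G799W,W552Y

Derivation:
At Delta: gained [] -> total []
At Theta: gained ['G799W', 'W552Y', 'A476Q'] -> total ['A476Q', 'G799W', 'W552Y']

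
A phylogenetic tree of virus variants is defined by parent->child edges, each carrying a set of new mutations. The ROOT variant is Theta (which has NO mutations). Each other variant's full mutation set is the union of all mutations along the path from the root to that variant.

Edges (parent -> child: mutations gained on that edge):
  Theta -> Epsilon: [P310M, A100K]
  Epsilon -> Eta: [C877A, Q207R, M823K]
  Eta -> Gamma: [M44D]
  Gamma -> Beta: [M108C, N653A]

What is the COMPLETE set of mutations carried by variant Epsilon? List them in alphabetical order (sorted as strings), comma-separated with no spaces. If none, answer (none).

Answer: A100K,P310M

Derivation:
At Theta: gained [] -> total []
At Epsilon: gained ['P310M', 'A100K'] -> total ['A100K', 'P310M']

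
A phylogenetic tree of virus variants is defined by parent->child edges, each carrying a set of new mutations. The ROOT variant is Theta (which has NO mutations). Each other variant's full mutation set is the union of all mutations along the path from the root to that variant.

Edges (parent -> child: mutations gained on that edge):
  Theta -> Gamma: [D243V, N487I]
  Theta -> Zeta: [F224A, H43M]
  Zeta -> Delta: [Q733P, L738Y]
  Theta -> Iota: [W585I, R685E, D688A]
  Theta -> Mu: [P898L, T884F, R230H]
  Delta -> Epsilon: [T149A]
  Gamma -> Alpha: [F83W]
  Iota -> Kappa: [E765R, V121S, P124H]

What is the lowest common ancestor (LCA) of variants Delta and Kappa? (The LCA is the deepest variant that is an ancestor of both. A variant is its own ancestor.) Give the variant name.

Path from root to Delta: Theta -> Zeta -> Delta
  ancestors of Delta: {Theta, Zeta, Delta}
Path from root to Kappa: Theta -> Iota -> Kappa
  ancestors of Kappa: {Theta, Iota, Kappa}
Common ancestors: {Theta}
Walk up from Kappa: Kappa (not in ancestors of Delta), Iota (not in ancestors of Delta), Theta (in ancestors of Delta)
Deepest common ancestor (LCA) = Theta

Answer: Theta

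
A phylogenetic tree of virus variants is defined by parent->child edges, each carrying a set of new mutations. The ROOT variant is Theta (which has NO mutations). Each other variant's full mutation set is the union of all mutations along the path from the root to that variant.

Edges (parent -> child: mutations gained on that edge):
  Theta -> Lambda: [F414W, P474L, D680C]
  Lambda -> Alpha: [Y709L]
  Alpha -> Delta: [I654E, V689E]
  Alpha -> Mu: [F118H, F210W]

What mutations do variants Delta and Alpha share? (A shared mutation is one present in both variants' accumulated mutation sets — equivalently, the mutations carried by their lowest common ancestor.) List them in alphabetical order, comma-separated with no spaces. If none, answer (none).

Accumulating mutations along path to Delta:
  At Theta: gained [] -> total []
  At Lambda: gained ['F414W', 'P474L', 'D680C'] -> total ['D680C', 'F414W', 'P474L']
  At Alpha: gained ['Y709L'] -> total ['D680C', 'F414W', 'P474L', 'Y709L']
  At Delta: gained ['I654E', 'V689E'] -> total ['D680C', 'F414W', 'I654E', 'P474L', 'V689E', 'Y709L']
Mutations(Delta) = ['D680C', 'F414W', 'I654E', 'P474L', 'V689E', 'Y709L']
Accumulating mutations along path to Alpha:
  At Theta: gained [] -> total []
  At Lambda: gained ['F414W', 'P474L', 'D680C'] -> total ['D680C', 'F414W', 'P474L']
  At Alpha: gained ['Y709L'] -> total ['D680C', 'F414W', 'P474L', 'Y709L']
Mutations(Alpha) = ['D680C', 'F414W', 'P474L', 'Y709L']
Intersection: ['D680C', 'F414W', 'I654E', 'P474L', 'V689E', 'Y709L'] ∩ ['D680C', 'F414W', 'P474L', 'Y709L'] = ['D680C', 'F414W', 'P474L', 'Y709L']

Answer: D680C,F414W,P474L,Y709L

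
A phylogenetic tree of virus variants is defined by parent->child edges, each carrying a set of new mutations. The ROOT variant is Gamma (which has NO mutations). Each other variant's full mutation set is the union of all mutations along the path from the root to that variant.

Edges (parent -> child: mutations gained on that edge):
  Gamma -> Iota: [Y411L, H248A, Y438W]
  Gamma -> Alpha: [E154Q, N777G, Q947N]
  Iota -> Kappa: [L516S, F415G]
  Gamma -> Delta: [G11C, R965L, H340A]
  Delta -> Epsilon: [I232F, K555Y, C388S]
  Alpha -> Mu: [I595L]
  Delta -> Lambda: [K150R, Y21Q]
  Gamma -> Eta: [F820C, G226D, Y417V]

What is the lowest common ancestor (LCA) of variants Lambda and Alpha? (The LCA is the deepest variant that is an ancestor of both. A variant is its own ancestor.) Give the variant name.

Path from root to Lambda: Gamma -> Delta -> Lambda
  ancestors of Lambda: {Gamma, Delta, Lambda}
Path from root to Alpha: Gamma -> Alpha
  ancestors of Alpha: {Gamma, Alpha}
Common ancestors: {Gamma}
Walk up from Alpha: Alpha (not in ancestors of Lambda), Gamma (in ancestors of Lambda)
Deepest common ancestor (LCA) = Gamma

Answer: Gamma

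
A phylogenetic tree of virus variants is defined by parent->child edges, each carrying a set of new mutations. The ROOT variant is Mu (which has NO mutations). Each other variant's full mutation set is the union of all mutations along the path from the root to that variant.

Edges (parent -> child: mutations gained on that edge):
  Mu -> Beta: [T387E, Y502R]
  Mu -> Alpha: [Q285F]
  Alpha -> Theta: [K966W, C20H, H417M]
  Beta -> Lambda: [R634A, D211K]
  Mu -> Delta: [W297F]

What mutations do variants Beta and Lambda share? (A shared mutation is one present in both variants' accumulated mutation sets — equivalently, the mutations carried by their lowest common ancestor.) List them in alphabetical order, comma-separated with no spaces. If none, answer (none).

Accumulating mutations along path to Beta:
  At Mu: gained [] -> total []
  At Beta: gained ['T387E', 'Y502R'] -> total ['T387E', 'Y502R']
Mutations(Beta) = ['T387E', 'Y502R']
Accumulating mutations along path to Lambda:
  At Mu: gained [] -> total []
  At Beta: gained ['T387E', 'Y502R'] -> total ['T387E', 'Y502R']
  At Lambda: gained ['R634A', 'D211K'] -> total ['D211K', 'R634A', 'T387E', 'Y502R']
Mutations(Lambda) = ['D211K', 'R634A', 'T387E', 'Y502R']
Intersection: ['T387E', 'Y502R'] ∩ ['D211K', 'R634A', 'T387E', 'Y502R'] = ['T387E', 'Y502R']

Answer: T387E,Y502R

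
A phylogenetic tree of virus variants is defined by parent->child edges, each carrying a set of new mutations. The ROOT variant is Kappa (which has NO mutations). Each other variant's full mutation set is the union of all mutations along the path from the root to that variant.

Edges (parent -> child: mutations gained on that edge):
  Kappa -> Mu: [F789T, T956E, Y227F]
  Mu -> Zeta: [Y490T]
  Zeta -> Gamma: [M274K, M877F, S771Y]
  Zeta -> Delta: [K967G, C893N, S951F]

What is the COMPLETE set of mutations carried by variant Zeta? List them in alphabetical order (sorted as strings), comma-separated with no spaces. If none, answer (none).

Answer: F789T,T956E,Y227F,Y490T

Derivation:
At Kappa: gained [] -> total []
At Mu: gained ['F789T', 'T956E', 'Y227F'] -> total ['F789T', 'T956E', 'Y227F']
At Zeta: gained ['Y490T'] -> total ['F789T', 'T956E', 'Y227F', 'Y490T']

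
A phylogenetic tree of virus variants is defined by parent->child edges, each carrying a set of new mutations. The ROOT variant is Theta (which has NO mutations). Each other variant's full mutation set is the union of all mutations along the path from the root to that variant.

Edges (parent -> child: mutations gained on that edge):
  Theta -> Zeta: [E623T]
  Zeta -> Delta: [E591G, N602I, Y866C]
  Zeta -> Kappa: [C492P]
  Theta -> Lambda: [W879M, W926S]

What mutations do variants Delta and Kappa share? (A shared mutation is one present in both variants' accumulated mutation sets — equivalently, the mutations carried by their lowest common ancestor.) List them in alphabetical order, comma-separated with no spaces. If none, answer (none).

Accumulating mutations along path to Delta:
  At Theta: gained [] -> total []
  At Zeta: gained ['E623T'] -> total ['E623T']
  At Delta: gained ['E591G', 'N602I', 'Y866C'] -> total ['E591G', 'E623T', 'N602I', 'Y866C']
Mutations(Delta) = ['E591G', 'E623T', 'N602I', 'Y866C']
Accumulating mutations along path to Kappa:
  At Theta: gained [] -> total []
  At Zeta: gained ['E623T'] -> total ['E623T']
  At Kappa: gained ['C492P'] -> total ['C492P', 'E623T']
Mutations(Kappa) = ['C492P', 'E623T']
Intersection: ['E591G', 'E623T', 'N602I', 'Y866C'] ∩ ['C492P', 'E623T'] = ['E623T']

Answer: E623T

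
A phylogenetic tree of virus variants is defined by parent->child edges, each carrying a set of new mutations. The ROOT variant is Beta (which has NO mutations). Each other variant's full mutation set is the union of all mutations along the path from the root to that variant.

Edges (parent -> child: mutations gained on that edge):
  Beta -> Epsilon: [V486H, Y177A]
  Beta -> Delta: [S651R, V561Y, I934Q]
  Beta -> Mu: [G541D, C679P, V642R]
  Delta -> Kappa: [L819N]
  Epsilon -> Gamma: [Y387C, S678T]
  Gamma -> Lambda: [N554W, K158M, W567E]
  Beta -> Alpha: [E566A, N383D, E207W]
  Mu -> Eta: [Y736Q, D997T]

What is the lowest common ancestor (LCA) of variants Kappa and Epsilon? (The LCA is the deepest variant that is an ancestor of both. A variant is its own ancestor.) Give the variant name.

Path from root to Kappa: Beta -> Delta -> Kappa
  ancestors of Kappa: {Beta, Delta, Kappa}
Path from root to Epsilon: Beta -> Epsilon
  ancestors of Epsilon: {Beta, Epsilon}
Common ancestors: {Beta}
Walk up from Epsilon: Epsilon (not in ancestors of Kappa), Beta (in ancestors of Kappa)
Deepest common ancestor (LCA) = Beta

Answer: Beta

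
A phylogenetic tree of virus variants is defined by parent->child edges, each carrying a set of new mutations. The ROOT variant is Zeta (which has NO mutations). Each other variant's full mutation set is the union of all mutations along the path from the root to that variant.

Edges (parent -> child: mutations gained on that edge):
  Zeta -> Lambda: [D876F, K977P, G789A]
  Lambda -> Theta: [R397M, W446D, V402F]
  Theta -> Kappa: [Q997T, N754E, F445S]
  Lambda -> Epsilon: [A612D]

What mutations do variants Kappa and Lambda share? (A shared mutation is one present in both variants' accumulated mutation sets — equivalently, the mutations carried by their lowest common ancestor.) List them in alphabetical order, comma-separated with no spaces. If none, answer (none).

Answer: D876F,G789A,K977P

Derivation:
Accumulating mutations along path to Kappa:
  At Zeta: gained [] -> total []
  At Lambda: gained ['D876F', 'K977P', 'G789A'] -> total ['D876F', 'G789A', 'K977P']
  At Theta: gained ['R397M', 'W446D', 'V402F'] -> total ['D876F', 'G789A', 'K977P', 'R397M', 'V402F', 'W446D']
  At Kappa: gained ['Q997T', 'N754E', 'F445S'] -> total ['D876F', 'F445S', 'G789A', 'K977P', 'N754E', 'Q997T', 'R397M', 'V402F', 'W446D']
Mutations(Kappa) = ['D876F', 'F445S', 'G789A', 'K977P', 'N754E', 'Q997T', 'R397M', 'V402F', 'W446D']
Accumulating mutations along path to Lambda:
  At Zeta: gained [] -> total []
  At Lambda: gained ['D876F', 'K977P', 'G789A'] -> total ['D876F', 'G789A', 'K977P']
Mutations(Lambda) = ['D876F', 'G789A', 'K977P']
Intersection: ['D876F', 'F445S', 'G789A', 'K977P', 'N754E', 'Q997T', 'R397M', 'V402F', 'W446D'] ∩ ['D876F', 'G789A', 'K977P'] = ['D876F', 'G789A', 'K977P']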